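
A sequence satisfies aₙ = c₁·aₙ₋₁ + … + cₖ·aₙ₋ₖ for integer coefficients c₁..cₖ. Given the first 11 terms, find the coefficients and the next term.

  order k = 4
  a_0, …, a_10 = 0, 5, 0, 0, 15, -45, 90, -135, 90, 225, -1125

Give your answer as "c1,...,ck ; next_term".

  a_4 = -2·0 + 0·0 + 3·5 + -3·0 = 15
  a_5 = -2·15 + 0·0 + 3·0 + -3·5 = -45
  a_6 = -2·-45 + 0·15 + 3·0 + -3·0 = 90
  a_7 = -2·90 + 0·-45 + 3·15 + -3·0 = -135
  a_8 = -2·-135 + 0·90 + 3·-45 + -3·15 = 90
  a_9 = -2·90 + 0·-135 + 3·90 + -3·-45 = 225
  a_10 = -2·225 + 0·90 + 3·-135 + -3·90 = -1125
  a_11 = -2·-1125 + 0·225 + 3·90 + -3·-135 = 2925

-2,0,3,-3 ; 2925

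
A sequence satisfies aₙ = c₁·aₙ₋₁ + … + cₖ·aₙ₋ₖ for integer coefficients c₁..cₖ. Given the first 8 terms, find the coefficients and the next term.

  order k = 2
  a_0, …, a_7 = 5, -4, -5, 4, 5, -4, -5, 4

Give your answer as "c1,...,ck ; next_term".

0,-1 ; 5

  a_2 = 0·-4 + -1·5 = -5
  a_3 = 0·-5 + -1·-4 = 4
  a_4 = 0·4 + -1·-5 = 5
  a_5 = 0·5 + -1·4 = -4
  a_6 = 0·-4 + -1·5 = -5
  a_7 = 0·-5 + -1·-4 = 4
  a_8 = 0·4 + -1·-5 = 5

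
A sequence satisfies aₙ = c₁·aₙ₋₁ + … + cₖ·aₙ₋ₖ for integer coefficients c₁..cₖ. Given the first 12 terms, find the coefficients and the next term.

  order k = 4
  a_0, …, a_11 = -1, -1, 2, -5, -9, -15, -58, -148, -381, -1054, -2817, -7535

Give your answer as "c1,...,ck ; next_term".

  a_4 = 2·-5 + 1·2 + 3·-1 + -2·-1 = -9
  a_5 = 2·-9 + 1·-5 + 3·2 + -2·-1 = -15
  a_6 = 2·-15 + 1·-9 + 3·-5 + -2·2 = -58
  a_7 = 2·-58 + 1·-15 + 3·-9 + -2·-5 = -148
  a_8 = 2·-148 + 1·-58 + 3·-15 + -2·-9 = -381
  a_9 = 2·-381 + 1·-148 + 3·-58 + -2·-15 = -1054
  a_10 = 2·-1054 + 1·-381 + 3·-148 + -2·-58 = -2817
  a_11 = 2·-2817 + 1·-1054 + 3·-381 + -2·-148 = -7535
  a_12 = 2·-7535 + 1·-2817 + 3·-1054 + -2·-381 = -20287

2,1,3,-2 ; -20287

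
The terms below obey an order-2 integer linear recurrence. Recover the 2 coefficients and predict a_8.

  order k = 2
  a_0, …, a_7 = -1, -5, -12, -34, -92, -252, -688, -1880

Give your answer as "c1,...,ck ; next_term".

2,2 ; -5136

  a_2 = 2·-5 + 2·-1 = -12
  a_3 = 2·-12 + 2·-5 = -34
  a_4 = 2·-34 + 2·-12 = -92
  a_5 = 2·-92 + 2·-34 = -252
  a_6 = 2·-252 + 2·-92 = -688
  a_7 = 2·-688 + 2·-252 = -1880
  a_8 = 2·-1880 + 2·-688 = -5136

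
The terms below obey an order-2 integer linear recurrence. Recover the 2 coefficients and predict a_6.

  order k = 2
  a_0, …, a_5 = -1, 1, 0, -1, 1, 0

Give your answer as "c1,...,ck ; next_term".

-1,-1 ; -1

  a_2 = -1·1 + -1·-1 = 0
  a_3 = -1·0 + -1·1 = -1
  a_4 = -1·-1 + -1·0 = 1
  a_5 = -1·1 + -1·-1 = 0
  a_6 = -1·0 + -1·1 = -1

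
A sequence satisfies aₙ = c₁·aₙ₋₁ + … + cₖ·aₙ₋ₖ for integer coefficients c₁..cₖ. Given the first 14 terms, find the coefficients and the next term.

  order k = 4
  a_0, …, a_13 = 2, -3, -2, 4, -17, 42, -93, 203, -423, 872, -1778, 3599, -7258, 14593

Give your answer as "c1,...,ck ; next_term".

  a_4 = -2·4 + 1·-2 + 1·-3 + -2·2 = -17
  a_5 = -2·-17 + 1·4 + 1·-2 + -2·-3 = 42
  a_6 = -2·42 + 1·-17 + 1·4 + -2·-2 = -93
  a_7 = -2·-93 + 1·42 + 1·-17 + -2·4 = 203
  a_8 = -2·203 + 1·-93 + 1·42 + -2·-17 = -423
  a_9 = -2·-423 + 1·203 + 1·-93 + -2·42 = 872
  a_10 = -2·872 + 1·-423 + 1·203 + -2·-93 = -1778
  a_11 = -2·-1778 + 1·872 + 1·-423 + -2·203 = 3599
  a_12 = -2·3599 + 1·-1778 + 1·872 + -2·-423 = -7258
  a_13 = -2·-7258 + 1·3599 + 1·-1778 + -2·872 = 14593
  a_14 = -2·14593 + 1·-7258 + 1·3599 + -2·-1778 = -29289

-2,1,1,-2 ; -29289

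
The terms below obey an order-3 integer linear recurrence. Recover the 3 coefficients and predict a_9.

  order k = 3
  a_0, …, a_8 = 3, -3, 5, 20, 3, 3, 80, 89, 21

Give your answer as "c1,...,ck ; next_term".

1,-1,4 ; 252

  a_3 = 1·5 + -1·-3 + 4·3 = 20
  a_4 = 1·20 + -1·5 + 4·-3 = 3
  a_5 = 1·3 + -1·20 + 4·5 = 3
  a_6 = 1·3 + -1·3 + 4·20 = 80
  a_7 = 1·80 + -1·3 + 4·3 = 89
  a_8 = 1·89 + -1·80 + 4·3 = 21
  a_9 = 1·21 + -1·89 + 4·80 = 252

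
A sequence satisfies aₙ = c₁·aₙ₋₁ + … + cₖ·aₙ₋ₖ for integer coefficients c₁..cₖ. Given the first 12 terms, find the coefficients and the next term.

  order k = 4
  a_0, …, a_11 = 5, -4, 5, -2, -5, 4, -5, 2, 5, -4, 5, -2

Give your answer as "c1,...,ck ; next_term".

0,0,0,-1 ; -5

  a_4 = 0·-2 + 0·5 + 0·-4 + -1·5 = -5
  a_5 = 0·-5 + 0·-2 + 0·5 + -1·-4 = 4
  a_6 = 0·4 + 0·-5 + 0·-2 + -1·5 = -5
  a_7 = 0·-5 + 0·4 + 0·-5 + -1·-2 = 2
  a_8 = 0·2 + 0·-5 + 0·4 + -1·-5 = 5
  a_9 = 0·5 + 0·2 + 0·-5 + -1·4 = -4
  a_10 = 0·-4 + 0·5 + 0·2 + -1·-5 = 5
  a_11 = 0·5 + 0·-4 + 0·5 + -1·2 = -2
  a_12 = 0·-2 + 0·5 + 0·-4 + -1·5 = -5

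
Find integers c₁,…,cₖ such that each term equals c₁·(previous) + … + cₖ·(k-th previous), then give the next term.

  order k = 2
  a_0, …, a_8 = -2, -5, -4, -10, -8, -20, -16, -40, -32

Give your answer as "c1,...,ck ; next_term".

0,2 ; -80

  a_2 = 0·-5 + 2·-2 = -4
  a_3 = 0·-4 + 2·-5 = -10
  a_4 = 0·-10 + 2·-4 = -8
  a_5 = 0·-8 + 2·-10 = -20
  a_6 = 0·-20 + 2·-8 = -16
  a_7 = 0·-16 + 2·-20 = -40
  a_8 = 0·-40 + 2·-16 = -32
  a_9 = 0·-32 + 2·-40 = -80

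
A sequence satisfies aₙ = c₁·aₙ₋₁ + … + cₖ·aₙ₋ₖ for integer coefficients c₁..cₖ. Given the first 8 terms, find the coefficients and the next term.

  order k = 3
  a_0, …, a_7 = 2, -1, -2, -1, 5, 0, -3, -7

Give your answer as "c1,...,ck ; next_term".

  a_3 = -1·-2 + -1·-1 + -2·2 = -1
  a_4 = -1·-1 + -1·-2 + -2·-1 = 5
  a_5 = -1·5 + -1·-1 + -2·-2 = 0
  a_6 = -1·0 + -1·5 + -2·-1 = -3
  a_7 = -1·-3 + -1·0 + -2·5 = -7
  a_8 = -1·-7 + -1·-3 + -2·0 = 10

-1,-1,-2 ; 10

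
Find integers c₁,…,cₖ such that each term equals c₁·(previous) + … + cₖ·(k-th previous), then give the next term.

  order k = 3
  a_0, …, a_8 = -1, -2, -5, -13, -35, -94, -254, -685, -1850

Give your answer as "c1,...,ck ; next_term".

2,3,-3 ; -4993

  a_3 = 2·-5 + 3·-2 + -3·-1 = -13
  a_4 = 2·-13 + 3·-5 + -3·-2 = -35
  a_5 = 2·-35 + 3·-13 + -3·-5 = -94
  a_6 = 2·-94 + 3·-35 + -3·-13 = -254
  a_7 = 2·-254 + 3·-94 + -3·-35 = -685
  a_8 = 2·-685 + 3·-254 + -3·-94 = -1850
  a_9 = 2·-1850 + 3·-685 + -3·-254 = -4993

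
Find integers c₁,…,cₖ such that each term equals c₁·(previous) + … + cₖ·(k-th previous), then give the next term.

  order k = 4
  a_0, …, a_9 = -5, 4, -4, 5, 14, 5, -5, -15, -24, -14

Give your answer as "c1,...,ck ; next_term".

  a_4 = 1·5 + -1·-4 + 0·4 + -1·-5 = 14
  a_5 = 1·14 + -1·5 + 0·-4 + -1·4 = 5
  a_6 = 1·5 + -1·14 + 0·5 + -1·-4 = -5
  a_7 = 1·-5 + -1·5 + 0·14 + -1·5 = -15
  a_8 = 1·-15 + -1·-5 + 0·5 + -1·14 = -24
  a_9 = 1·-24 + -1·-15 + 0·-5 + -1·5 = -14
  a_10 = 1·-14 + -1·-24 + 0·-15 + -1·-5 = 15

1,-1,0,-1 ; 15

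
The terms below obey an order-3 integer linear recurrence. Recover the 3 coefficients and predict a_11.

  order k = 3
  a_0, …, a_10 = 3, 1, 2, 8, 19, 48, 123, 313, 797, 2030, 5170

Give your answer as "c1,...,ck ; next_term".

  a_3 = 2·2 + 1·1 + 1·3 = 8
  a_4 = 2·8 + 1·2 + 1·1 = 19
  a_5 = 2·19 + 1·8 + 1·2 = 48
  a_6 = 2·48 + 1·19 + 1·8 = 123
  a_7 = 2·123 + 1·48 + 1·19 = 313
  a_8 = 2·313 + 1·123 + 1·48 = 797
  a_9 = 2·797 + 1·313 + 1·123 = 2030
  a_10 = 2·2030 + 1·797 + 1·313 = 5170
  a_11 = 2·5170 + 1·2030 + 1·797 = 13167

2,1,1 ; 13167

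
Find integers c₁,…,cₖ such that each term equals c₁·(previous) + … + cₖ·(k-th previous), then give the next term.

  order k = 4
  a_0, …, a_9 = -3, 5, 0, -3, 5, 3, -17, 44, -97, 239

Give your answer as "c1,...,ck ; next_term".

-3,-1,1,3 ; -627

  a_4 = -3·-3 + -1·0 + 1·5 + 3·-3 = 5
  a_5 = -3·5 + -1·-3 + 1·0 + 3·5 = 3
  a_6 = -3·3 + -1·5 + 1·-3 + 3·0 = -17
  a_7 = -3·-17 + -1·3 + 1·5 + 3·-3 = 44
  a_8 = -3·44 + -1·-17 + 1·3 + 3·5 = -97
  a_9 = -3·-97 + -1·44 + 1·-17 + 3·3 = 239
  a_10 = -3·239 + -1·-97 + 1·44 + 3·-17 = -627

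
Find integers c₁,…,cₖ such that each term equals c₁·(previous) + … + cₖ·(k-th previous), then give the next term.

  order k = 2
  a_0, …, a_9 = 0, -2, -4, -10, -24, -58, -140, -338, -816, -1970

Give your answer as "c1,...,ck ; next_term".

  a_2 = 2·-2 + 1·0 = -4
  a_3 = 2·-4 + 1·-2 = -10
  a_4 = 2·-10 + 1·-4 = -24
  a_5 = 2·-24 + 1·-10 = -58
  a_6 = 2·-58 + 1·-24 = -140
  a_7 = 2·-140 + 1·-58 = -338
  a_8 = 2·-338 + 1·-140 = -816
  a_9 = 2·-816 + 1·-338 = -1970
  a_10 = 2·-1970 + 1·-816 = -4756

2,1 ; -4756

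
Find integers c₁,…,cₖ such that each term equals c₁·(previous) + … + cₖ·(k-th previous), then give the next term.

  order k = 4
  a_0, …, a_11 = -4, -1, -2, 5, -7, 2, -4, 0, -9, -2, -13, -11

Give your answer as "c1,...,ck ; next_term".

0,1,1,1 ; -24

  a_4 = 0·5 + 1·-2 + 1·-1 + 1·-4 = -7
  a_5 = 0·-7 + 1·5 + 1·-2 + 1·-1 = 2
  a_6 = 0·2 + 1·-7 + 1·5 + 1·-2 = -4
  a_7 = 0·-4 + 1·2 + 1·-7 + 1·5 = 0
  a_8 = 0·0 + 1·-4 + 1·2 + 1·-7 = -9
  a_9 = 0·-9 + 1·0 + 1·-4 + 1·2 = -2
  a_10 = 0·-2 + 1·-9 + 1·0 + 1·-4 = -13
  a_11 = 0·-13 + 1·-2 + 1·-9 + 1·0 = -11
  a_12 = 0·-11 + 1·-13 + 1·-2 + 1·-9 = -24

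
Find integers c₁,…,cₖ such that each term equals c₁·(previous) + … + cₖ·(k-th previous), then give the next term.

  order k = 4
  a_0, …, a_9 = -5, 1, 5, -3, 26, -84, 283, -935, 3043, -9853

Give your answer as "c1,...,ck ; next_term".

-4,-1,4,-3 ; 31780

  a_4 = -4·-3 + -1·5 + 4·1 + -3·-5 = 26
  a_5 = -4·26 + -1·-3 + 4·5 + -3·1 = -84
  a_6 = -4·-84 + -1·26 + 4·-3 + -3·5 = 283
  a_7 = -4·283 + -1·-84 + 4·26 + -3·-3 = -935
  a_8 = -4·-935 + -1·283 + 4·-84 + -3·26 = 3043
  a_9 = -4·3043 + -1·-935 + 4·283 + -3·-84 = -9853
  a_10 = -4·-9853 + -1·3043 + 4·-935 + -3·283 = 31780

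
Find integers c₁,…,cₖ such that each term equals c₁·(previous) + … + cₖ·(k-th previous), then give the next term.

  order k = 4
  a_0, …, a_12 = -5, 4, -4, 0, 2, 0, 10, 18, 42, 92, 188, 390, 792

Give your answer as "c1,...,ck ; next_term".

2,1,-1,-2 ; 1602

  a_4 = 2·0 + 1·-4 + -1·4 + -2·-5 = 2
  a_5 = 2·2 + 1·0 + -1·-4 + -2·4 = 0
  a_6 = 2·0 + 1·2 + -1·0 + -2·-4 = 10
  a_7 = 2·10 + 1·0 + -1·2 + -2·0 = 18
  a_8 = 2·18 + 1·10 + -1·0 + -2·2 = 42
  a_9 = 2·42 + 1·18 + -1·10 + -2·0 = 92
  a_10 = 2·92 + 1·42 + -1·18 + -2·10 = 188
  a_11 = 2·188 + 1·92 + -1·42 + -2·18 = 390
  a_12 = 2·390 + 1·188 + -1·92 + -2·42 = 792
  a_13 = 2·792 + 1·390 + -1·188 + -2·92 = 1602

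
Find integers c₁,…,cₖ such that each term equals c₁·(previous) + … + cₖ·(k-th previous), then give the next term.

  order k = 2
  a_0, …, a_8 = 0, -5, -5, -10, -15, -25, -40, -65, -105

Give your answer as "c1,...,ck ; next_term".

  a_2 = 1·-5 + 1·0 = -5
  a_3 = 1·-5 + 1·-5 = -10
  a_4 = 1·-10 + 1·-5 = -15
  a_5 = 1·-15 + 1·-10 = -25
  a_6 = 1·-25 + 1·-15 = -40
  a_7 = 1·-40 + 1·-25 = -65
  a_8 = 1·-65 + 1·-40 = -105
  a_9 = 1·-105 + 1·-65 = -170

1,1 ; -170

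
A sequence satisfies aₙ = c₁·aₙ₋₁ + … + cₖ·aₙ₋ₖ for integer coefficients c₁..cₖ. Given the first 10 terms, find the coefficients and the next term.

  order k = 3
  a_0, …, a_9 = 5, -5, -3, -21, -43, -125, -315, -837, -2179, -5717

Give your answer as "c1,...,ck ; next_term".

  a_3 = 2·-3 + 2·-5 + -1·5 = -21
  a_4 = 2·-21 + 2·-3 + -1·-5 = -43
  a_5 = 2·-43 + 2·-21 + -1·-3 = -125
  a_6 = 2·-125 + 2·-43 + -1·-21 = -315
  a_7 = 2·-315 + 2·-125 + -1·-43 = -837
  a_8 = 2·-837 + 2·-315 + -1·-125 = -2179
  a_9 = 2·-2179 + 2·-837 + -1·-315 = -5717
  a_10 = 2·-5717 + 2·-2179 + -1·-837 = -14955

2,2,-1 ; -14955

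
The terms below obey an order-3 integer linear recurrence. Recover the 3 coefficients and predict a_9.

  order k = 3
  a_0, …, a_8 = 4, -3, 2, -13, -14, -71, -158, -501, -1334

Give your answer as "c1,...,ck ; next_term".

2,3,-2 ; -3855

  a_3 = 2·2 + 3·-3 + -2·4 = -13
  a_4 = 2·-13 + 3·2 + -2·-3 = -14
  a_5 = 2·-14 + 3·-13 + -2·2 = -71
  a_6 = 2·-71 + 3·-14 + -2·-13 = -158
  a_7 = 2·-158 + 3·-71 + -2·-14 = -501
  a_8 = 2·-501 + 3·-158 + -2·-71 = -1334
  a_9 = 2·-1334 + 3·-501 + -2·-158 = -3855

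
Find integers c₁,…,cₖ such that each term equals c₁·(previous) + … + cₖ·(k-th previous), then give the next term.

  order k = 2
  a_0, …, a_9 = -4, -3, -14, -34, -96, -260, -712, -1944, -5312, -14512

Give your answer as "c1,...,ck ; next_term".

  a_2 = 2·-3 + 2·-4 = -14
  a_3 = 2·-14 + 2·-3 = -34
  a_4 = 2·-34 + 2·-14 = -96
  a_5 = 2·-96 + 2·-34 = -260
  a_6 = 2·-260 + 2·-96 = -712
  a_7 = 2·-712 + 2·-260 = -1944
  a_8 = 2·-1944 + 2·-712 = -5312
  a_9 = 2·-5312 + 2·-1944 = -14512
  a_10 = 2·-14512 + 2·-5312 = -39648

2,2 ; -39648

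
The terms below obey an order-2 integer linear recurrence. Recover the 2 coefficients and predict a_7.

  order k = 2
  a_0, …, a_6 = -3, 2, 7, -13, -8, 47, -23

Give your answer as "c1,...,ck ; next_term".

-1,-3 ; -118

  a_2 = -1·2 + -3·-3 = 7
  a_3 = -1·7 + -3·2 = -13
  a_4 = -1·-13 + -3·7 = -8
  a_5 = -1·-8 + -3·-13 = 47
  a_6 = -1·47 + -3·-8 = -23
  a_7 = -1·-23 + -3·47 = -118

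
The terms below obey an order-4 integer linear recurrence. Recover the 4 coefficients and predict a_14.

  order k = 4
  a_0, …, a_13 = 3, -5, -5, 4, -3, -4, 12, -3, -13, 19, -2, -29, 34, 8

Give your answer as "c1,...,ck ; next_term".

  a_4 = 0·4 + -1·-5 + 1·-5 + -1·3 = -3
  a_5 = 0·-3 + -1·4 + 1·-5 + -1·-5 = -4
  a_6 = 0·-4 + -1·-3 + 1·4 + -1·-5 = 12
  a_7 = 0·12 + -1·-4 + 1·-3 + -1·4 = -3
  a_8 = 0·-3 + -1·12 + 1·-4 + -1·-3 = -13
  a_9 = 0·-13 + -1·-3 + 1·12 + -1·-4 = 19
  a_10 = 0·19 + -1·-13 + 1·-3 + -1·12 = -2
  a_11 = 0·-2 + -1·19 + 1·-13 + -1·-3 = -29
  a_12 = 0·-29 + -1·-2 + 1·19 + -1·-13 = 34
  a_13 = 0·34 + -1·-29 + 1·-2 + -1·19 = 8
  a_14 = 0·8 + -1·34 + 1·-29 + -1·-2 = -61

0,-1,1,-1 ; -61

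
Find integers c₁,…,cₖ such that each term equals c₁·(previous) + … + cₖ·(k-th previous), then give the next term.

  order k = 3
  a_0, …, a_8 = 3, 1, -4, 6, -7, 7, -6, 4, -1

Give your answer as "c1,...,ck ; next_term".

-3,-3,-1 ; -3

  a_3 = -3·-4 + -3·1 + -1·3 = 6
  a_4 = -3·6 + -3·-4 + -1·1 = -7
  a_5 = -3·-7 + -3·6 + -1·-4 = 7
  a_6 = -3·7 + -3·-7 + -1·6 = -6
  a_7 = -3·-6 + -3·7 + -1·-7 = 4
  a_8 = -3·4 + -3·-6 + -1·7 = -1
  a_9 = -3·-1 + -3·4 + -1·-6 = -3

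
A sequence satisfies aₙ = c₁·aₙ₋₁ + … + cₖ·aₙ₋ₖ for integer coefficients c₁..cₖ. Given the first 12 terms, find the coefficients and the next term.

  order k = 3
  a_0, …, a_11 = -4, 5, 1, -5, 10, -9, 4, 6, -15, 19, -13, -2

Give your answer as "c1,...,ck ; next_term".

-1,0,1 ; 21

  a_3 = -1·1 + 0·5 + 1·-4 = -5
  a_4 = -1·-5 + 0·1 + 1·5 = 10
  a_5 = -1·10 + 0·-5 + 1·1 = -9
  a_6 = -1·-9 + 0·10 + 1·-5 = 4
  a_7 = -1·4 + 0·-9 + 1·10 = 6
  a_8 = -1·6 + 0·4 + 1·-9 = -15
  a_9 = -1·-15 + 0·6 + 1·4 = 19
  a_10 = -1·19 + 0·-15 + 1·6 = -13
  a_11 = -1·-13 + 0·19 + 1·-15 = -2
  a_12 = -1·-2 + 0·-13 + 1·19 = 21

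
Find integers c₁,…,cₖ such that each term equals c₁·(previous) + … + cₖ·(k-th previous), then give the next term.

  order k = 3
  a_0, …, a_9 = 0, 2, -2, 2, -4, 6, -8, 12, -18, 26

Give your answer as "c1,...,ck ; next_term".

-1,0,-1 ; -38

  a_3 = -1·-2 + 0·2 + -1·0 = 2
  a_4 = -1·2 + 0·-2 + -1·2 = -4
  a_5 = -1·-4 + 0·2 + -1·-2 = 6
  a_6 = -1·6 + 0·-4 + -1·2 = -8
  a_7 = -1·-8 + 0·6 + -1·-4 = 12
  a_8 = -1·12 + 0·-8 + -1·6 = -18
  a_9 = -1·-18 + 0·12 + -1·-8 = 26
  a_10 = -1·26 + 0·-18 + -1·12 = -38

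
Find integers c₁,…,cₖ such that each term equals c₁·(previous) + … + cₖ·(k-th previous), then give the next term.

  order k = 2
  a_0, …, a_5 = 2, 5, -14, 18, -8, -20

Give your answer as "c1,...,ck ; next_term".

-2,-2 ; 56

  a_2 = -2·5 + -2·2 = -14
  a_3 = -2·-14 + -2·5 = 18
  a_4 = -2·18 + -2·-14 = -8
  a_5 = -2·-8 + -2·18 = -20
  a_6 = -2·-20 + -2·-8 = 56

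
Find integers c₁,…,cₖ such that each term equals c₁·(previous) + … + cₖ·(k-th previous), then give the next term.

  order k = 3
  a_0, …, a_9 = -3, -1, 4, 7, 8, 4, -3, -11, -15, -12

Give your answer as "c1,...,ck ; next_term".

1,0,-1 ; -1

  a_3 = 1·4 + 0·-1 + -1·-3 = 7
  a_4 = 1·7 + 0·4 + -1·-1 = 8
  a_5 = 1·8 + 0·7 + -1·4 = 4
  a_6 = 1·4 + 0·8 + -1·7 = -3
  a_7 = 1·-3 + 0·4 + -1·8 = -11
  a_8 = 1·-11 + 0·-3 + -1·4 = -15
  a_9 = 1·-15 + 0·-11 + -1·-3 = -12
  a_10 = 1·-12 + 0·-15 + -1·-11 = -1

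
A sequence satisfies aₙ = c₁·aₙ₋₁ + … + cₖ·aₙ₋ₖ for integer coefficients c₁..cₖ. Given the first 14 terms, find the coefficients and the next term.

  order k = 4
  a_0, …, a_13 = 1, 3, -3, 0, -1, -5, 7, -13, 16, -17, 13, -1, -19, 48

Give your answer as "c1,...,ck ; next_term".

  a_4 = -1·0 + 1·-3 + 1·3 + -1·1 = -1
  a_5 = -1·-1 + 1·0 + 1·-3 + -1·3 = -5
  a_6 = -1·-5 + 1·-1 + 1·0 + -1·-3 = 7
  a_7 = -1·7 + 1·-5 + 1·-1 + -1·0 = -13
  a_8 = -1·-13 + 1·7 + 1·-5 + -1·-1 = 16
  a_9 = -1·16 + 1·-13 + 1·7 + -1·-5 = -17
  a_10 = -1·-17 + 1·16 + 1·-13 + -1·7 = 13
  a_11 = -1·13 + 1·-17 + 1·16 + -1·-13 = -1
  a_12 = -1·-1 + 1·13 + 1·-17 + -1·16 = -19
  a_13 = -1·-19 + 1·-1 + 1·13 + -1·-17 = 48
  a_14 = -1·48 + 1·-19 + 1·-1 + -1·13 = -81

-1,1,1,-1 ; -81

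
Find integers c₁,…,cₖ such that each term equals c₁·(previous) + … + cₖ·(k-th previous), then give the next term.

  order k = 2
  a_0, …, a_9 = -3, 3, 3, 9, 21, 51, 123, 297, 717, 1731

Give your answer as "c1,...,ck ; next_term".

  a_2 = 2·3 + 1·-3 = 3
  a_3 = 2·3 + 1·3 = 9
  a_4 = 2·9 + 1·3 = 21
  a_5 = 2·21 + 1·9 = 51
  a_6 = 2·51 + 1·21 = 123
  a_7 = 2·123 + 1·51 = 297
  a_8 = 2·297 + 1·123 = 717
  a_9 = 2·717 + 1·297 = 1731
  a_10 = 2·1731 + 1·717 = 4179

2,1 ; 4179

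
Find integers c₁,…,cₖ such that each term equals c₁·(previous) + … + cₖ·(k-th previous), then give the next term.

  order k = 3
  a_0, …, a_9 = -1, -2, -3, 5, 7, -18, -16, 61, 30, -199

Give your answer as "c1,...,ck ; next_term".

0,-3,1 ; -29

  a_3 = 0·-3 + -3·-2 + 1·-1 = 5
  a_4 = 0·5 + -3·-3 + 1·-2 = 7
  a_5 = 0·7 + -3·5 + 1·-3 = -18
  a_6 = 0·-18 + -3·7 + 1·5 = -16
  a_7 = 0·-16 + -3·-18 + 1·7 = 61
  a_8 = 0·61 + -3·-16 + 1·-18 = 30
  a_9 = 0·30 + -3·61 + 1·-16 = -199
  a_10 = 0·-199 + -3·30 + 1·61 = -29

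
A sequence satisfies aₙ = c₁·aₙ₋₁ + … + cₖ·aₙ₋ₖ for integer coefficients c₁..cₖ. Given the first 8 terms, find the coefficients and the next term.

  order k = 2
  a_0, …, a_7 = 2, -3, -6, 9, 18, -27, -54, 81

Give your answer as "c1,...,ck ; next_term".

0,-3 ; 162

  a_2 = 0·-3 + -3·2 = -6
  a_3 = 0·-6 + -3·-3 = 9
  a_4 = 0·9 + -3·-6 = 18
  a_5 = 0·18 + -3·9 = -27
  a_6 = 0·-27 + -3·18 = -54
  a_7 = 0·-54 + -3·-27 = 81
  a_8 = 0·81 + -3·-54 = 162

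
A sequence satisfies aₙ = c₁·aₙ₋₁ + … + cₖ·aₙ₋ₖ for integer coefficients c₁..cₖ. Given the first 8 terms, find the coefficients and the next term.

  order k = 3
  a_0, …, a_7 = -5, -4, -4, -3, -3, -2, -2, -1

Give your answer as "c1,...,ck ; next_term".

  a_3 = 1·-4 + 1·-4 + -1·-5 = -3
  a_4 = 1·-3 + 1·-4 + -1·-4 = -3
  a_5 = 1·-3 + 1·-3 + -1·-4 = -2
  a_6 = 1·-2 + 1·-3 + -1·-3 = -2
  a_7 = 1·-2 + 1·-2 + -1·-3 = -1
  a_8 = 1·-1 + 1·-2 + -1·-2 = -1

1,1,-1 ; -1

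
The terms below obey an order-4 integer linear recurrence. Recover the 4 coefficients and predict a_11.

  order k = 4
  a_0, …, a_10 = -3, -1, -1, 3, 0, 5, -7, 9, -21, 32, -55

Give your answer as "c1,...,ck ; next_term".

-1,1,-1,-1 ; 99

  a_4 = -1·3 + 1·-1 + -1·-1 + -1·-3 = 0
  a_5 = -1·0 + 1·3 + -1·-1 + -1·-1 = 5
  a_6 = -1·5 + 1·0 + -1·3 + -1·-1 = -7
  a_7 = -1·-7 + 1·5 + -1·0 + -1·3 = 9
  a_8 = -1·9 + 1·-7 + -1·5 + -1·0 = -21
  a_9 = -1·-21 + 1·9 + -1·-7 + -1·5 = 32
  a_10 = -1·32 + 1·-21 + -1·9 + -1·-7 = -55
  a_11 = -1·-55 + 1·32 + -1·-21 + -1·9 = 99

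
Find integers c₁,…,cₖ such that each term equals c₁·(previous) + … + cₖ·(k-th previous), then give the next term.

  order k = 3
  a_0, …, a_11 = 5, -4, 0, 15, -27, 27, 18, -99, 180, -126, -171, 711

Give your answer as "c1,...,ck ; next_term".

  a_3 = -1·0 + 0·-4 + 3·5 = 15
  a_4 = -1·15 + 0·0 + 3·-4 = -27
  a_5 = -1·-27 + 0·15 + 3·0 = 27
  a_6 = -1·27 + 0·-27 + 3·15 = 18
  a_7 = -1·18 + 0·27 + 3·-27 = -99
  a_8 = -1·-99 + 0·18 + 3·27 = 180
  a_9 = -1·180 + 0·-99 + 3·18 = -126
  a_10 = -1·-126 + 0·180 + 3·-99 = -171
  a_11 = -1·-171 + 0·-126 + 3·180 = 711
  a_12 = -1·711 + 0·-171 + 3·-126 = -1089

-1,0,3 ; -1089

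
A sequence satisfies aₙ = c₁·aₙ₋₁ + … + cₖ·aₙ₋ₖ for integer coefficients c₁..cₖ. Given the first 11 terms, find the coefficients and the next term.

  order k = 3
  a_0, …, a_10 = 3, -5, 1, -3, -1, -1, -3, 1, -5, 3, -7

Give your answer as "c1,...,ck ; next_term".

-1,1,1 ; 5

  a_3 = -1·1 + 1·-5 + 1·3 = -3
  a_4 = -1·-3 + 1·1 + 1·-5 = -1
  a_5 = -1·-1 + 1·-3 + 1·1 = -1
  a_6 = -1·-1 + 1·-1 + 1·-3 = -3
  a_7 = -1·-3 + 1·-1 + 1·-1 = 1
  a_8 = -1·1 + 1·-3 + 1·-1 = -5
  a_9 = -1·-5 + 1·1 + 1·-3 = 3
  a_10 = -1·3 + 1·-5 + 1·1 = -7
  a_11 = -1·-7 + 1·3 + 1·-5 = 5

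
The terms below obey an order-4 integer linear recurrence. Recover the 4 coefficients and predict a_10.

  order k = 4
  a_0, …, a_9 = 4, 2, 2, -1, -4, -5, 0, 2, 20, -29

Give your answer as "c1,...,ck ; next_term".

-2,3,-4,-1 ; 110

  a_4 = -2·-1 + 3·2 + -4·2 + -1·4 = -4
  a_5 = -2·-4 + 3·-1 + -4·2 + -1·2 = -5
  a_6 = -2·-5 + 3·-4 + -4·-1 + -1·2 = 0
  a_7 = -2·0 + 3·-5 + -4·-4 + -1·-1 = 2
  a_8 = -2·2 + 3·0 + -4·-5 + -1·-4 = 20
  a_9 = -2·20 + 3·2 + -4·0 + -1·-5 = -29
  a_10 = -2·-29 + 3·20 + -4·2 + -1·0 = 110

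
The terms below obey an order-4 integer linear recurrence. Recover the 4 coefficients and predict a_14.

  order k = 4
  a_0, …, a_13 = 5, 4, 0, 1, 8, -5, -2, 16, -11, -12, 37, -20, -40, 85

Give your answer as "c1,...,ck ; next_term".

-1,-1,1,1 ; -28

  a_4 = -1·1 + -1·0 + 1·4 + 1·5 = 8
  a_5 = -1·8 + -1·1 + 1·0 + 1·4 = -5
  a_6 = -1·-5 + -1·8 + 1·1 + 1·0 = -2
  a_7 = -1·-2 + -1·-5 + 1·8 + 1·1 = 16
  a_8 = -1·16 + -1·-2 + 1·-5 + 1·8 = -11
  a_9 = -1·-11 + -1·16 + 1·-2 + 1·-5 = -12
  a_10 = -1·-12 + -1·-11 + 1·16 + 1·-2 = 37
  a_11 = -1·37 + -1·-12 + 1·-11 + 1·16 = -20
  a_12 = -1·-20 + -1·37 + 1·-12 + 1·-11 = -40
  a_13 = -1·-40 + -1·-20 + 1·37 + 1·-12 = 85
  a_14 = -1·85 + -1·-40 + 1·-20 + 1·37 = -28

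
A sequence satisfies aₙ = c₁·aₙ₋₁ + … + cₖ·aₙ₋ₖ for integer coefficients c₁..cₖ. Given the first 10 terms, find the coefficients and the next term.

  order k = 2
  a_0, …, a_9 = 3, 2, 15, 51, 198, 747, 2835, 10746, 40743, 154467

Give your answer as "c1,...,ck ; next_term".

3,3 ; 585630

  a_2 = 3·2 + 3·3 = 15
  a_3 = 3·15 + 3·2 = 51
  a_4 = 3·51 + 3·15 = 198
  a_5 = 3·198 + 3·51 = 747
  a_6 = 3·747 + 3·198 = 2835
  a_7 = 3·2835 + 3·747 = 10746
  a_8 = 3·10746 + 3·2835 = 40743
  a_9 = 3·40743 + 3·10746 = 154467
  a_10 = 3·154467 + 3·40743 = 585630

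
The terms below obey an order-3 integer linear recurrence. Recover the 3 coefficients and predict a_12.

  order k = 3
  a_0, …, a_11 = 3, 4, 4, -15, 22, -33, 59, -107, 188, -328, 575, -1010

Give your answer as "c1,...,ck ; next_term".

-2,-1,-1 ; 1773

  a_3 = -2·4 + -1·4 + -1·3 = -15
  a_4 = -2·-15 + -1·4 + -1·4 = 22
  a_5 = -2·22 + -1·-15 + -1·4 = -33
  a_6 = -2·-33 + -1·22 + -1·-15 = 59
  a_7 = -2·59 + -1·-33 + -1·22 = -107
  a_8 = -2·-107 + -1·59 + -1·-33 = 188
  a_9 = -2·188 + -1·-107 + -1·59 = -328
  a_10 = -2·-328 + -1·188 + -1·-107 = 575
  a_11 = -2·575 + -1·-328 + -1·188 = -1010
  a_12 = -2·-1010 + -1·575 + -1·-328 = 1773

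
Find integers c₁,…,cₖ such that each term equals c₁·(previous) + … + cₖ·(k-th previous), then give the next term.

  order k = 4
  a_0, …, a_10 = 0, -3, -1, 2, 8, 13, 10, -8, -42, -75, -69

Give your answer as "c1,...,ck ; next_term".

1,0,-2,-1 ; 23

  a_4 = 1·2 + 0·-1 + -2·-3 + -1·0 = 8
  a_5 = 1·8 + 0·2 + -2·-1 + -1·-3 = 13
  a_6 = 1·13 + 0·8 + -2·2 + -1·-1 = 10
  a_7 = 1·10 + 0·13 + -2·8 + -1·2 = -8
  a_8 = 1·-8 + 0·10 + -2·13 + -1·8 = -42
  a_9 = 1·-42 + 0·-8 + -2·10 + -1·13 = -75
  a_10 = 1·-75 + 0·-42 + -2·-8 + -1·10 = -69
  a_11 = 1·-69 + 0·-75 + -2·-42 + -1·-8 = 23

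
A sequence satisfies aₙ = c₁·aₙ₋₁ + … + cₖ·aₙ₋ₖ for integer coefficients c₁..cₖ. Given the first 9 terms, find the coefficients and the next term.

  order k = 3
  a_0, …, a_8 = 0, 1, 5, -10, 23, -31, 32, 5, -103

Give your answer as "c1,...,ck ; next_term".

  a_3 = -2·5 + 0·1 + 3·0 = -10
  a_4 = -2·-10 + 0·5 + 3·1 = 23
  a_5 = -2·23 + 0·-10 + 3·5 = -31
  a_6 = -2·-31 + 0·23 + 3·-10 = 32
  a_7 = -2·32 + 0·-31 + 3·23 = 5
  a_8 = -2·5 + 0·32 + 3·-31 = -103
  a_9 = -2·-103 + 0·5 + 3·32 = 302

-2,0,3 ; 302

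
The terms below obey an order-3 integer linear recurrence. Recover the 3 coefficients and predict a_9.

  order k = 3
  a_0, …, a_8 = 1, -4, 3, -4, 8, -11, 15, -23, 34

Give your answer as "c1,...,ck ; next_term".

-1,0,-1 ; -49

  a_3 = -1·3 + 0·-4 + -1·1 = -4
  a_4 = -1·-4 + 0·3 + -1·-4 = 8
  a_5 = -1·8 + 0·-4 + -1·3 = -11
  a_6 = -1·-11 + 0·8 + -1·-4 = 15
  a_7 = -1·15 + 0·-11 + -1·8 = -23
  a_8 = -1·-23 + 0·15 + -1·-11 = 34
  a_9 = -1·34 + 0·-23 + -1·15 = -49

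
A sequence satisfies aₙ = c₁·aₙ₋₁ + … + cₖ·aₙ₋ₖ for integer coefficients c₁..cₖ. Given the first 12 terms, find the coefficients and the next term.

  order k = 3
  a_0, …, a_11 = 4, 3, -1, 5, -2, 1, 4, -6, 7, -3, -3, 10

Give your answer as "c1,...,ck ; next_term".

-1,0,1 ; -13

  a_3 = -1·-1 + 0·3 + 1·4 = 5
  a_4 = -1·5 + 0·-1 + 1·3 = -2
  a_5 = -1·-2 + 0·5 + 1·-1 = 1
  a_6 = -1·1 + 0·-2 + 1·5 = 4
  a_7 = -1·4 + 0·1 + 1·-2 = -6
  a_8 = -1·-6 + 0·4 + 1·1 = 7
  a_9 = -1·7 + 0·-6 + 1·4 = -3
  a_10 = -1·-3 + 0·7 + 1·-6 = -3
  a_11 = -1·-3 + 0·-3 + 1·7 = 10
  a_12 = -1·10 + 0·-3 + 1·-3 = -13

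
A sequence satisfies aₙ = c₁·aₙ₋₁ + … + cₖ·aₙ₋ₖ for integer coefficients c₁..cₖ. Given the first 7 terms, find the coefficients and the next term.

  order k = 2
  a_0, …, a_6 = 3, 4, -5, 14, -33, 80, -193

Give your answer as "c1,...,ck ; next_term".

  a_2 = -2·4 + 1·3 = -5
  a_3 = -2·-5 + 1·4 = 14
  a_4 = -2·14 + 1·-5 = -33
  a_5 = -2·-33 + 1·14 = 80
  a_6 = -2·80 + 1·-33 = -193
  a_7 = -2·-193 + 1·80 = 466

-2,1 ; 466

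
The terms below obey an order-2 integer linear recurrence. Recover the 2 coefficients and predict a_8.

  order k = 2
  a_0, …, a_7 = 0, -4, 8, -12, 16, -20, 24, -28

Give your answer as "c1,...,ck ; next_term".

  a_2 = -2·-4 + -1·0 = 8
  a_3 = -2·8 + -1·-4 = -12
  a_4 = -2·-12 + -1·8 = 16
  a_5 = -2·16 + -1·-12 = -20
  a_6 = -2·-20 + -1·16 = 24
  a_7 = -2·24 + -1·-20 = -28
  a_8 = -2·-28 + -1·24 = 32

-2,-1 ; 32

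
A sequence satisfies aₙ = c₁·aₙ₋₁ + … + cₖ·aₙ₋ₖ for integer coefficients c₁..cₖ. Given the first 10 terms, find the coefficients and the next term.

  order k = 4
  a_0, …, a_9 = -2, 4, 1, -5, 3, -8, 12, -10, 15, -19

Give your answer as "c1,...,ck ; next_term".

-1,0,-1,-1 ; 17

  a_4 = -1·-5 + 0·1 + -1·4 + -1·-2 = 3
  a_5 = -1·3 + 0·-5 + -1·1 + -1·4 = -8
  a_6 = -1·-8 + 0·3 + -1·-5 + -1·1 = 12
  a_7 = -1·12 + 0·-8 + -1·3 + -1·-5 = -10
  a_8 = -1·-10 + 0·12 + -1·-8 + -1·3 = 15
  a_9 = -1·15 + 0·-10 + -1·12 + -1·-8 = -19
  a_10 = -1·-19 + 0·15 + -1·-10 + -1·12 = 17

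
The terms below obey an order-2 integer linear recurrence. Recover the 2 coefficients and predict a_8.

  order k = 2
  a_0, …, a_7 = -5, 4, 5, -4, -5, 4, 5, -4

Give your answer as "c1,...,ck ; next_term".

0,-1 ; -5

  a_2 = 0·4 + -1·-5 = 5
  a_3 = 0·5 + -1·4 = -4
  a_4 = 0·-4 + -1·5 = -5
  a_5 = 0·-5 + -1·-4 = 4
  a_6 = 0·4 + -1·-5 = 5
  a_7 = 0·5 + -1·4 = -4
  a_8 = 0·-4 + -1·5 = -5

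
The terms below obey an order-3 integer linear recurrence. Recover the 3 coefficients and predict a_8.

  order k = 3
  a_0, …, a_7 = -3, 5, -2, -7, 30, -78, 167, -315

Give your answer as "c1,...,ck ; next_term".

-3,-2,1 ; 533

  a_3 = -3·-2 + -2·5 + 1·-3 = -7
  a_4 = -3·-7 + -2·-2 + 1·5 = 30
  a_5 = -3·30 + -2·-7 + 1·-2 = -78
  a_6 = -3·-78 + -2·30 + 1·-7 = 167
  a_7 = -3·167 + -2·-78 + 1·30 = -315
  a_8 = -3·-315 + -2·167 + 1·-78 = 533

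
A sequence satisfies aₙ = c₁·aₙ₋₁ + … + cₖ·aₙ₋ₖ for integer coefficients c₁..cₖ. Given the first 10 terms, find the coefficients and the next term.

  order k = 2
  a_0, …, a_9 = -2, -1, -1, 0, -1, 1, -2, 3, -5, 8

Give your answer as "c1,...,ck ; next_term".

  a_2 = -1·-1 + 1·-2 = -1
  a_3 = -1·-1 + 1·-1 = 0
  a_4 = -1·0 + 1·-1 = -1
  a_5 = -1·-1 + 1·0 = 1
  a_6 = -1·1 + 1·-1 = -2
  a_7 = -1·-2 + 1·1 = 3
  a_8 = -1·3 + 1·-2 = -5
  a_9 = -1·-5 + 1·3 = 8
  a_10 = -1·8 + 1·-5 = -13

-1,1 ; -13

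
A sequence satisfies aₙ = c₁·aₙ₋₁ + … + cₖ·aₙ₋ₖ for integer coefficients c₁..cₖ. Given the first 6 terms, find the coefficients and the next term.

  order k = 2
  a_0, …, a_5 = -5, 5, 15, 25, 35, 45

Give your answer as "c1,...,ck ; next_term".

  a_2 = 2·5 + -1·-5 = 15
  a_3 = 2·15 + -1·5 = 25
  a_4 = 2·25 + -1·15 = 35
  a_5 = 2·35 + -1·25 = 45
  a_6 = 2·45 + -1·35 = 55

2,-1 ; 55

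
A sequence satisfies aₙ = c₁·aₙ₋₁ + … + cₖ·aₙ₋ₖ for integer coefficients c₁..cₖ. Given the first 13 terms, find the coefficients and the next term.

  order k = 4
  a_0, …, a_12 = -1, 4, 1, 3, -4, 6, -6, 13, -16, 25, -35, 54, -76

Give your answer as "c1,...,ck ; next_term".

0,1,-1,1 ; 114

  a_4 = 0·3 + 1·1 + -1·4 + 1·-1 = -4
  a_5 = 0·-4 + 1·3 + -1·1 + 1·4 = 6
  a_6 = 0·6 + 1·-4 + -1·3 + 1·1 = -6
  a_7 = 0·-6 + 1·6 + -1·-4 + 1·3 = 13
  a_8 = 0·13 + 1·-6 + -1·6 + 1·-4 = -16
  a_9 = 0·-16 + 1·13 + -1·-6 + 1·6 = 25
  a_10 = 0·25 + 1·-16 + -1·13 + 1·-6 = -35
  a_11 = 0·-35 + 1·25 + -1·-16 + 1·13 = 54
  a_12 = 0·54 + 1·-35 + -1·25 + 1·-16 = -76
  a_13 = 0·-76 + 1·54 + -1·-35 + 1·25 = 114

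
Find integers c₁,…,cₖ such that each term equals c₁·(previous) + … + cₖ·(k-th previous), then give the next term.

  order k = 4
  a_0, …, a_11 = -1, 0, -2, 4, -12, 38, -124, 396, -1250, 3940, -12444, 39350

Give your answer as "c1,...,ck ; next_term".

-4,-4,-3,4 ; -124444

  a_4 = -4·4 + -4·-2 + -3·0 + 4·-1 = -12
  a_5 = -4·-12 + -4·4 + -3·-2 + 4·0 = 38
  a_6 = -4·38 + -4·-12 + -3·4 + 4·-2 = -124
  a_7 = -4·-124 + -4·38 + -3·-12 + 4·4 = 396
  a_8 = -4·396 + -4·-124 + -3·38 + 4·-12 = -1250
  a_9 = -4·-1250 + -4·396 + -3·-124 + 4·38 = 3940
  a_10 = -4·3940 + -4·-1250 + -3·396 + 4·-124 = -12444
  a_11 = -4·-12444 + -4·3940 + -3·-1250 + 4·396 = 39350
  a_12 = -4·39350 + -4·-12444 + -3·3940 + 4·-1250 = -124444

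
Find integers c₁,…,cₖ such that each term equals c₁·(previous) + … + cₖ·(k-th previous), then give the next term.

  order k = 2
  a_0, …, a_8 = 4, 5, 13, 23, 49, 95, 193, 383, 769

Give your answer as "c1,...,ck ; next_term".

1,2 ; 1535

  a_2 = 1·5 + 2·4 = 13
  a_3 = 1·13 + 2·5 = 23
  a_4 = 1·23 + 2·13 = 49
  a_5 = 1·49 + 2·23 = 95
  a_6 = 1·95 + 2·49 = 193
  a_7 = 1·193 + 2·95 = 383
  a_8 = 1·383 + 2·193 = 769
  a_9 = 1·769 + 2·383 = 1535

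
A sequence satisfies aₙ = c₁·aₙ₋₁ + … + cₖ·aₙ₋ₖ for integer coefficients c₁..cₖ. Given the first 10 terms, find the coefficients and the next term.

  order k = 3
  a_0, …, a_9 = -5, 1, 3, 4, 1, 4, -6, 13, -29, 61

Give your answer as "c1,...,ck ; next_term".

-1,2,-1 ; -132

  a_3 = -1·3 + 2·1 + -1·-5 = 4
  a_4 = -1·4 + 2·3 + -1·1 = 1
  a_5 = -1·1 + 2·4 + -1·3 = 4
  a_6 = -1·4 + 2·1 + -1·4 = -6
  a_7 = -1·-6 + 2·4 + -1·1 = 13
  a_8 = -1·13 + 2·-6 + -1·4 = -29
  a_9 = -1·-29 + 2·13 + -1·-6 = 61
  a_10 = -1·61 + 2·-29 + -1·13 = -132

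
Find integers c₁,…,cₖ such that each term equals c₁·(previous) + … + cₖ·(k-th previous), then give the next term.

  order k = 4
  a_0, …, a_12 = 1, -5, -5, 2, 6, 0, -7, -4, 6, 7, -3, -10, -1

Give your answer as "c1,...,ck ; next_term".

  a_4 = 0·2 + 0·-5 + -1·-5 + 1·1 = 6
  a_5 = 0·6 + 0·2 + -1·-5 + 1·-5 = 0
  a_6 = 0·0 + 0·6 + -1·2 + 1·-5 = -7
  a_7 = 0·-7 + 0·0 + -1·6 + 1·2 = -4
  a_8 = 0·-4 + 0·-7 + -1·0 + 1·6 = 6
  a_9 = 0·6 + 0·-4 + -1·-7 + 1·0 = 7
  a_10 = 0·7 + 0·6 + -1·-4 + 1·-7 = -3
  a_11 = 0·-3 + 0·7 + -1·6 + 1·-4 = -10
  a_12 = 0·-10 + 0·-3 + -1·7 + 1·6 = -1
  a_13 = 0·-1 + 0·-10 + -1·-3 + 1·7 = 10

0,0,-1,1 ; 10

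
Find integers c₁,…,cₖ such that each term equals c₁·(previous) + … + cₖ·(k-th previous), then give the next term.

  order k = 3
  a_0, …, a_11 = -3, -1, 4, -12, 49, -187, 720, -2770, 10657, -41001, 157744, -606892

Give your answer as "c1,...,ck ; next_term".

-3,3,-1 ; 2334909

  a_3 = -3·4 + 3·-1 + -1·-3 = -12
  a_4 = -3·-12 + 3·4 + -1·-1 = 49
  a_5 = -3·49 + 3·-12 + -1·4 = -187
  a_6 = -3·-187 + 3·49 + -1·-12 = 720
  a_7 = -3·720 + 3·-187 + -1·49 = -2770
  a_8 = -3·-2770 + 3·720 + -1·-187 = 10657
  a_9 = -3·10657 + 3·-2770 + -1·720 = -41001
  a_10 = -3·-41001 + 3·10657 + -1·-2770 = 157744
  a_11 = -3·157744 + 3·-41001 + -1·10657 = -606892
  a_12 = -3·-606892 + 3·157744 + -1·-41001 = 2334909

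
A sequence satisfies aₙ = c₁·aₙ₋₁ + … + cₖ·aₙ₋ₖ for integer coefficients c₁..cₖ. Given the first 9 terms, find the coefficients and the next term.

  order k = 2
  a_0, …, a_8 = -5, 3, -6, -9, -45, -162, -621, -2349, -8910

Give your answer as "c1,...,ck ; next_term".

  a_2 = 3·3 + 3·-5 = -6
  a_3 = 3·-6 + 3·3 = -9
  a_4 = 3·-9 + 3·-6 = -45
  a_5 = 3·-45 + 3·-9 = -162
  a_6 = 3·-162 + 3·-45 = -621
  a_7 = 3·-621 + 3·-162 = -2349
  a_8 = 3·-2349 + 3·-621 = -8910
  a_9 = 3·-8910 + 3·-2349 = -33777

3,3 ; -33777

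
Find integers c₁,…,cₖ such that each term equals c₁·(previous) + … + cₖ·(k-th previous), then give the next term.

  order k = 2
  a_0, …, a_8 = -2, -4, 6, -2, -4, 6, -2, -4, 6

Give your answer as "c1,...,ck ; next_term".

-1,-1 ; -2

  a_2 = -1·-4 + -1·-2 = 6
  a_3 = -1·6 + -1·-4 = -2
  a_4 = -1·-2 + -1·6 = -4
  a_5 = -1·-4 + -1·-2 = 6
  a_6 = -1·6 + -1·-4 = -2
  a_7 = -1·-2 + -1·6 = -4
  a_8 = -1·-4 + -1·-2 = 6
  a_9 = -1·6 + -1·-4 = -2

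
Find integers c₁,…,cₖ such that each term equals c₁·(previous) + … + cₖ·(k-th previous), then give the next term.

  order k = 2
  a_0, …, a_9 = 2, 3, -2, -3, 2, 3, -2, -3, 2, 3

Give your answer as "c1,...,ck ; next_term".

  a_2 = 0·3 + -1·2 = -2
  a_3 = 0·-2 + -1·3 = -3
  a_4 = 0·-3 + -1·-2 = 2
  a_5 = 0·2 + -1·-3 = 3
  a_6 = 0·3 + -1·2 = -2
  a_7 = 0·-2 + -1·3 = -3
  a_8 = 0·-3 + -1·-2 = 2
  a_9 = 0·2 + -1·-3 = 3
  a_10 = 0·3 + -1·2 = -2

0,-1 ; -2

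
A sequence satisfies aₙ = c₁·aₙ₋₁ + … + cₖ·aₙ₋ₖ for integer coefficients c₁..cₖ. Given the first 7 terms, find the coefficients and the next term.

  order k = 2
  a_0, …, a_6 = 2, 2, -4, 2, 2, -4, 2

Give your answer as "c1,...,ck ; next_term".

-1,-1 ; 2

  a_2 = -1·2 + -1·2 = -4
  a_3 = -1·-4 + -1·2 = 2
  a_4 = -1·2 + -1·-4 = 2
  a_5 = -1·2 + -1·2 = -4
  a_6 = -1·-4 + -1·2 = 2
  a_7 = -1·2 + -1·-4 = 2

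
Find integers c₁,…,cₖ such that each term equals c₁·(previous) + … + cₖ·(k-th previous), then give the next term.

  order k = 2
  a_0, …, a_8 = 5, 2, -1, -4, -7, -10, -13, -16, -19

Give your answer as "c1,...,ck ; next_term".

  a_2 = 2·2 + -1·5 = -1
  a_3 = 2·-1 + -1·2 = -4
  a_4 = 2·-4 + -1·-1 = -7
  a_5 = 2·-7 + -1·-4 = -10
  a_6 = 2·-10 + -1·-7 = -13
  a_7 = 2·-13 + -1·-10 = -16
  a_8 = 2·-16 + -1·-13 = -19
  a_9 = 2·-19 + -1·-16 = -22

2,-1 ; -22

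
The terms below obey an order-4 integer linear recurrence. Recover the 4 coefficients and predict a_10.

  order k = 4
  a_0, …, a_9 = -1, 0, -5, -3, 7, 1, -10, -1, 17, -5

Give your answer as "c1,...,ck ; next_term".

  a_4 = -1·-3 + -1·-5 + -1·0 + 1·-1 = 7
  a_5 = -1·7 + -1·-3 + -1·-5 + 1·0 = 1
  a_6 = -1·1 + -1·7 + -1·-3 + 1·-5 = -10
  a_7 = -1·-10 + -1·1 + -1·7 + 1·-3 = -1
  a_8 = -1·-1 + -1·-10 + -1·1 + 1·7 = 17
  a_9 = -1·17 + -1·-1 + -1·-10 + 1·1 = -5
  a_10 = -1·-5 + -1·17 + -1·-1 + 1·-10 = -21

-1,-1,-1,1 ; -21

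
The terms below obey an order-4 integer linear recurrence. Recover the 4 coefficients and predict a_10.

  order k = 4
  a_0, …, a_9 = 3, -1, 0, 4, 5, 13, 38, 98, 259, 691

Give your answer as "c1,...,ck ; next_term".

  a_4 = 3·4 + -1·0 + 1·-1 + -2·3 = 5
  a_5 = 3·5 + -1·4 + 1·0 + -2·-1 = 13
  a_6 = 3·13 + -1·5 + 1·4 + -2·0 = 38
  a_7 = 3·38 + -1·13 + 1·5 + -2·4 = 98
  a_8 = 3·98 + -1·38 + 1·13 + -2·5 = 259
  a_9 = 3·259 + -1·98 + 1·38 + -2·13 = 691
  a_10 = 3·691 + -1·259 + 1·98 + -2·38 = 1836

3,-1,1,-2 ; 1836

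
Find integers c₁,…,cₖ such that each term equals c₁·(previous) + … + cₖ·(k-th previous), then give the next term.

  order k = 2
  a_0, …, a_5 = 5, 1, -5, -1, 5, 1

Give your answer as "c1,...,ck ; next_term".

  a_2 = 0·1 + -1·5 = -5
  a_3 = 0·-5 + -1·1 = -1
  a_4 = 0·-1 + -1·-5 = 5
  a_5 = 0·5 + -1·-1 = 1
  a_6 = 0·1 + -1·5 = -5

0,-1 ; -5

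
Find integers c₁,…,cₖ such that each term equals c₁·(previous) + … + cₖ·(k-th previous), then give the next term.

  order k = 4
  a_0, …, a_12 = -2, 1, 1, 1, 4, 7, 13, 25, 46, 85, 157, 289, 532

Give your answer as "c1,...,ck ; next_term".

2,0,0,-1 ; 979

  a_4 = 2·1 + 0·1 + 0·1 + -1·-2 = 4
  a_5 = 2·4 + 0·1 + 0·1 + -1·1 = 7
  a_6 = 2·7 + 0·4 + 0·1 + -1·1 = 13
  a_7 = 2·13 + 0·7 + 0·4 + -1·1 = 25
  a_8 = 2·25 + 0·13 + 0·7 + -1·4 = 46
  a_9 = 2·46 + 0·25 + 0·13 + -1·7 = 85
  a_10 = 2·85 + 0·46 + 0·25 + -1·13 = 157
  a_11 = 2·157 + 0·85 + 0·46 + -1·25 = 289
  a_12 = 2·289 + 0·157 + 0·85 + -1·46 = 532
  a_13 = 2·532 + 0·289 + 0·157 + -1·85 = 979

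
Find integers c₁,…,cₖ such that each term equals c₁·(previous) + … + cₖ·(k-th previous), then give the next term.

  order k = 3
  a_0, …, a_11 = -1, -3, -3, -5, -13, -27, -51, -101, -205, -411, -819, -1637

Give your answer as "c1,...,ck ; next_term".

  a_3 = 2·-3 + -1·-3 + 2·-1 = -5
  a_4 = 2·-5 + -1·-3 + 2·-3 = -13
  a_5 = 2·-13 + -1·-5 + 2·-3 = -27
  a_6 = 2·-27 + -1·-13 + 2·-5 = -51
  a_7 = 2·-51 + -1·-27 + 2·-13 = -101
  a_8 = 2·-101 + -1·-51 + 2·-27 = -205
  a_9 = 2·-205 + -1·-101 + 2·-51 = -411
  a_10 = 2·-411 + -1·-205 + 2·-101 = -819
  a_11 = 2·-819 + -1·-411 + 2·-205 = -1637
  a_12 = 2·-1637 + -1·-819 + 2·-411 = -3277

2,-1,2 ; -3277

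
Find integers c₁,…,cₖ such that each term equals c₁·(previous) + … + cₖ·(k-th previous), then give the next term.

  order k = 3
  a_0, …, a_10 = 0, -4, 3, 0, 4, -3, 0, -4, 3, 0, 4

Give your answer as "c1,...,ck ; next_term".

0,0,-1 ; -3

  a_3 = 0·3 + 0·-4 + -1·0 = 0
  a_4 = 0·0 + 0·3 + -1·-4 = 4
  a_5 = 0·4 + 0·0 + -1·3 = -3
  a_6 = 0·-3 + 0·4 + -1·0 = 0
  a_7 = 0·0 + 0·-3 + -1·4 = -4
  a_8 = 0·-4 + 0·0 + -1·-3 = 3
  a_9 = 0·3 + 0·-4 + -1·0 = 0
  a_10 = 0·0 + 0·3 + -1·-4 = 4
  a_11 = 0·4 + 0·0 + -1·3 = -3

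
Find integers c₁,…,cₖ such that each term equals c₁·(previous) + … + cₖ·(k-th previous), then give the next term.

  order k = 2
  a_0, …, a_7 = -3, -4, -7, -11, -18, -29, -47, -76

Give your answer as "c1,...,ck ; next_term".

  a_2 = 1·-4 + 1·-3 = -7
  a_3 = 1·-7 + 1·-4 = -11
  a_4 = 1·-11 + 1·-7 = -18
  a_5 = 1·-18 + 1·-11 = -29
  a_6 = 1·-29 + 1·-18 = -47
  a_7 = 1·-47 + 1·-29 = -76
  a_8 = 1·-76 + 1·-47 = -123

1,1 ; -123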